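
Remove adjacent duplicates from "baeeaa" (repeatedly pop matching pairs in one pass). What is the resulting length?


Input: baeeaa
Stack-based adjacent duplicate removal:
  Read 'b': push. Stack: b
  Read 'a': push. Stack: ba
  Read 'e': push. Stack: bae
  Read 'e': matches stack top 'e' => pop. Stack: ba
  Read 'a': matches stack top 'a' => pop. Stack: b
  Read 'a': push. Stack: ba
Final stack: "ba" (length 2)

2


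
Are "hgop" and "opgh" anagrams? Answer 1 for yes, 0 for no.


Strings: "hgop", "opgh"
Sorted first:  ghop
Sorted second: ghop
Sorted forms match => anagrams

1


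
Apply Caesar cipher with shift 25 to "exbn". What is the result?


Caesar cipher: shift "exbn" by 25
  'e' (pos 4) + 25 = pos 3 = 'd'
  'x' (pos 23) + 25 = pos 22 = 'w'
  'b' (pos 1) + 25 = pos 0 = 'a'
  'n' (pos 13) + 25 = pos 12 = 'm'
Result: dwam

dwam


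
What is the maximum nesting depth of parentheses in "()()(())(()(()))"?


Input: "()()(())(()(()))"
Tracking depth:
  Position 0 '(': depth becomes 1
  Position 1 ')': depth becomes 0
  Position 2 '(': depth becomes 1
  Position 3 ')': depth becomes 0
  Position 4 '(': depth becomes 1
  Position 5 '(': depth becomes 2
  Position 6 ')': depth becomes 1
  Position 7 ')': depth becomes 0
  Position 8 '(': depth becomes 1
  Position 9 '(': depth becomes 2
  Position 10 ')': depth becomes 1
  Position 11 '(': depth becomes 2
  Position 12 '(': depth becomes 3
  Position 13 ')': depth becomes 2
  Position 14 ')': depth becomes 1
  Position 15 ')': depth becomes 0
Maximum depth reached: 3

3


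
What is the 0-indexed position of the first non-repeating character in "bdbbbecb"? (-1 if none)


Input: bdbbbecb
Character frequencies:
  'b': 5
  'c': 1
  'd': 1
  'e': 1
Scanning left to right for freq == 1:
  Position 0 ('b'): freq=5, skip
  Position 1 ('d'): unique! => answer = 1

1


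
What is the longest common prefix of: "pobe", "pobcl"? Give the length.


Words: pobe, pobcl
  Position 0: all 'p' => match
  Position 1: all 'o' => match
  Position 2: all 'b' => match
  Position 3: ('e', 'c') => mismatch, stop
LCP = "pob" (length 3)

3


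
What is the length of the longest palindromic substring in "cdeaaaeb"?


Input: "cdeaaaeb"
Checking substrings for palindromes:
  [2:7] "eaaae" (len 5) => palindrome
  [3:6] "aaa" (len 3) => palindrome
  [3:5] "aa" (len 2) => palindrome
  [4:6] "aa" (len 2) => palindrome
Longest palindromic substring: "eaaae" with length 5

5


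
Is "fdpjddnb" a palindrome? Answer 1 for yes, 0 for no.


Input: fdpjddnb
Reversed: bnddjpdf
  Compare pos 0 ('f') with pos 7 ('b'): MISMATCH
  Compare pos 1 ('d') with pos 6 ('n'): MISMATCH
  Compare pos 2 ('p') with pos 5 ('d'): MISMATCH
  Compare pos 3 ('j') with pos 4 ('d'): MISMATCH
Result: not a palindrome

0


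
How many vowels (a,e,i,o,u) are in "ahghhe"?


Input: ahghhe
Checking each character:
  'a' at position 0: vowel (running total: 1)
  'h' at position 1: consonant
  'g' at position 2: consonant
  'h' at position 3: consonant
  'h' at position 4: consonant
  'e' at position 5: vowel (running total: 2)
Total vowels: 2

2


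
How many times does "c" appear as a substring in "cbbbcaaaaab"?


Searching for "c" in "cbbbcaaaaab"
Scanning each position:
  Position 0: "c" => MATCH
  Position 1: "b" => no
  Position 2: "b" => no
  Position 3: "b" => no
  Position 4: "c" => MATCH
  Position 5: "a" => no
  Position 6: "a" => no
  Position 7: "a" => no
  Position 8: "a" => no
  Position 9: "a" => no
  Position 10: "b" => no
Total occurrences: 2

2


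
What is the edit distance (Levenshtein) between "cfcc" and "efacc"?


Computing edit distance: "cfcc" -> "efacc"
DP table:
           e    f    a    c    c
      0    1    2    3    4    5
  c   1    1    2    3    3    4
  f   2    2    1    2    3    4
  c   3    3    2    2    2    3
  c   4    4    3    3    2    2
Edit distance = dp[4][5] = 2

2


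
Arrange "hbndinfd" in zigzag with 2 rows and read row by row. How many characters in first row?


Zigzag "hbndinfd" into 2 rows:
Placing characters:
  'h' => row 0
  'b' => row 1
  'n' => row 0
  'd' => row 1
  'i' => row 0
  'n' => row 1
  'f' => row 0
  'd' => row 1
Rows:
  Row 0: "hnif"
  Row 1: "bdnd"
First row length: 4

4


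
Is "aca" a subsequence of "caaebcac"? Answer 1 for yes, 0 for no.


Check if "aca" is a subsequence of "caaebcac"
Greedy scan:
  Position 0 ('c'): no match needed
  Position 1 ('a'): matches sub[0] = 'a'
  Position 2 ('a'): no match needed
  Position 3 ('e'): no match needed
  Position 4 ('b'): no match needed
  Position 5 ('c'): matches sub[1] = 'c'
  Position 6 ('a'): matches sub[2] = 'a'
  Position 7 ('c'): no match needed
All 3 characters matched => is a subsequence

1


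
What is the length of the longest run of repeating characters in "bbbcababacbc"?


Input: "bbbcababacbc"
Scanning for longest run:
  Position 1 ('b'): continues run of 'b', length=2
  Position 2 ('b'): continues run of 'b', length=3
  Position 3 ('c'): new char, reset run to 1
  Position 4 ('a'): new char, reset run to 1
  Position 5 ('b'): new char, reset run to 1
  Position 6 ('a'): new char, reset run to 1
  Position 7 ('b'): new char, reset run to 1
  Position 8 ('a'): new char, reset run to 1
  Position 9 ('c'): new char, reset run to 1
  Position 10 ('b'): new char, reset run to 1
  Position 11 ('c'): new char, reset run to 1
Longest run: 'b' with length 3

3


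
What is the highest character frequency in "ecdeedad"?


Input: ecdeedad
Character counts:
  'a': 1
  'c': 1
  'd': 3
  'e': 3
Maximum frequency: 3

3


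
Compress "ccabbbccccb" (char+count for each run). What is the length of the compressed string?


Input: ccabbbccccb
Runs:
  'c' x 2 => "c2"
  'a' x 1 => "a1"
  'b' x 3 => "b3"
  'c' x 4 => "c4"
  'b' x 1 => "b1"
Compressed: "c2a1b3c4b1"
Compressed length: 10

10


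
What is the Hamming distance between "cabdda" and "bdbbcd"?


Comparing "cabdda" and "bdbbcd" position by position:
  Position 0: 'c' vs 'b' => differ
  Position 1: 'a' vs 'd' => differ
  Position 2: 'b' vs 'b' => same
  Position 3: 'd' vs 'b' => differ
  Position 4: 'd' vs 'c' => differ
  Position 5: 'a' vs 'd' => differ
Total differences (Hamming distance): 5

5


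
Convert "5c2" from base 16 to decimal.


Input: "5c2" in base 16
Positional expansion:
  Digit '5' (value 5) x 16^2 = 1280
  Digit 'c' (value 12) x 16^1 = 192
  Digit '2' (value 2) x 16^0 = 2
Sum = 1474

1474


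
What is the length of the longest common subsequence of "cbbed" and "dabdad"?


LCS of "cbbed" and "dabdad"
DP table:
           d    a    b    d    a    d
      0    0    0    0    0    0    0
  c   0    0    0    0    0    0    0
  b   0    0    0    1    1    1    1
  b   0    0    0    1    1    1    1
  e   0    0    0    1    1    1    1
  d   0    1    1    1    2    2    2
LCS length = dp[5][6] = 2

2


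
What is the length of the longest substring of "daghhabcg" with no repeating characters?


Input: "daghhabcg"
Sliding window (track last position of each char):
  Position 0 ('d'): window [0,0] length 1 -- new best
  Position 1 ('a'): window [0,1] length 2 -- new best
  Position 2 ('g'): window [0,2] length 3 -- new best
  Position 3 ('h'): window [0,3] length 4 -- new best
  Position 4 ('h'): repeat (last at 3), move window start to 4
  Position 4 ('h'): window [4,4] length 1
  Position 5 ('a'): window [4,5] length 2
  Position 6 ('b'): window [4,6] length 3
  Position 7 ('c'): window [4,7] length 4
  Position 8 ('g'): window [4,8] length 5 -- new best
Longest substring with no repeats: "habcg" with length 5

5


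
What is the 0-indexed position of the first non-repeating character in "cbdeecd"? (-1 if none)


Input: cbdeecd
Character frequencies:
  'b': 1
  'c': 2
  'd': 2
  'e': 2
Scanning left to right for freq == 1:
  Position 0 ('c'): freq=2, skip
  Position 1 ('b'): unique! => answer = 1

1


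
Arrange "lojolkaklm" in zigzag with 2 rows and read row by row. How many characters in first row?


Zigzag "lojolkaklm" into 2 rows:
Placing characters:
  'l' => row 0
  'o' => row 1
  'j' => row 0
  'o' => row 1
  'l' => row 0
  'k' => row 1
  'a' => row 0
  'k' => row 1
  'l' => row 0
  'm' => row 1
Rows:
  Row 0: "ljlal"
  Row 1: "ookkm"
First row length: 5

5


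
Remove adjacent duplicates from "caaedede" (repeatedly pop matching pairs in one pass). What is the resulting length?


Input: caaedede
Stack-based adjacent duplicate removal:
  Read 'c': push. Stack: c
  Read 'a': push. Stack: ca
  Read 'a': matches stack top 'a' => pop. Stack: c
  Read 'e': push. Stack: ce
  Read 'd': push. Stack: ced
  Read 'e': push. Stack: cede
  Read 'd': push. Stack: ceded
  Read 'e': push. Stack: cedede
Final stack: "cedede" (length 6)

6


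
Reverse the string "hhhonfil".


Input: hhhonfil
Reading characters right to left:
  Position 7: 'l'
  Position 6: 'i'
  Position 5: 'f'
  Position 4: 'n'
  Position 3: 'o'
  Position 2: 'h'
  Position 1: 'h'
  Position 0: 'h'
Reversed: lifnohhh

lifnohhh


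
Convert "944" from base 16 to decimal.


Input: "944" in base 16
Positional expansion:
  Digit '9' (value 9) x 16^2 = 2304
  Digit '4' (value 4) x 16^1 = 64
  Digit '4' (value 4) x 16^0 = 4
Sum = 2372

2372


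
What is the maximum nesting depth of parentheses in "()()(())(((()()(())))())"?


Input: "()()(())(((()()(())))())"
Tracking depth:
  Position 0 '(': depth becomes 1
  Position 1 ')': depth becomes 0
  Position 2 '(': depth becomes 1
  Position 3 ')': depth becomes 0
  Position 4 '(': depth becomes 1
  Position 5 '(': depth becomes 2
  Position 6 ')': depth becomes 1
  Position 7 ')': depth becomes 0
  Position 8 '(': depth becomes 1
  Position 9 '(': depth becomes 2
  Position 10 '(': depth becomes 3
  Position 11 '(': depth becomes 4
  Position 12 ')': depth becomes 3
  Position 13 '(': depth becomes 4
  Position 14 ')': depth becomes 3
  Position 15 '(': depth becomes 4
  Position 16 '(': depth becomes 5
  Position 17 ')': depth becomes 4
  Position 18 ')': depth becomes 3
  Position 19 ')': depth becomes 2
  Position 20 ')': depth becomes 1
  Position 21 '(': depth becomes 2
  Position 22 ')': depth becomes 1
  Position 23 ')': depth becomes 0
Maximum depth reached: 5

5


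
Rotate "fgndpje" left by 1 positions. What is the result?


Input: "fgndpje", rotate left by 1
First 1 characters: "f"
Remaining characters: "gndpje"
Concatenate remaining + first: "gndpje" + "f" = "gndpjef"

gndpjef


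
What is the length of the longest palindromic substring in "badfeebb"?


Input: "badfeebb"
Checking substrings for palindromes:
  [4:6] "ee" (len 2) => palindrome
  [6:8] "bb" (len 2) => palindrome
Longest palindromic substring: "ee" with length 2

2


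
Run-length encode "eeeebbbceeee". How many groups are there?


Input: eeeebbbceeee
Scanning for consecutive runs:
  Group 1: 'e' x 4 (positions 0-3)
  Group 2: 'b' x 3 (positions 4-6)
  Group 3: 'c' x 1 (positions 7-7)
  Group 4: 'e' x 4 (positions 8-11)
Total groups: 4

4


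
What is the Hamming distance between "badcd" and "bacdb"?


Comparing "badcd" and "bacdb" position by position:
  Position 0: 'b' vs 'b' => same
  Position 1: 'a' vs 'a' => same
  Position 2: 'd' vs 'c' => differ
  Position 3: 'c' vs 'd' => differ
  Position 4: 'd' vs 'b' => differ
Total differences (Hamming distance): 3

3


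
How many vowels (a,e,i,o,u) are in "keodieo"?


Input: keodieo
Checking each character:
  'k' at position 0: consonant
  'e' at position 1: vowel (running total: 1)
  'o' at position 2: vowel (running total: 2)
  'd' at position 3: consonant
  'i' at position 4: vowel (running total: 3)
  'e' at position 5: vowel (running total: 4)
  'o' at position 6: vowel (running total: 5)
Total vowels: 5

5


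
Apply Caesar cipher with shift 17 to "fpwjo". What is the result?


Caesar cipher: shift "fpwjo" by 17
  'f' (pos 5) + 17 = pos 22 = 'w'
  'p' (pos 15) + 17 = pos 6 = 'g'
  'w' (pos 22) + 17 = pos 13 = 'n'
  'j' (pos 9) + 17 = pos 0 = 'a'
  'o' (pos 14) + 17 = pos 5 = 'f'
Result: wgnaf

wgnaf


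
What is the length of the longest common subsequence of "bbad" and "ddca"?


LCS of "bbad" and "ddca"
DP table:
           d    d    c    a
      0    0    0    0    0
  b   0    0    0    0    0
  b   0    0    0    0    0
  a   0    0    0    0    1
  d   0    1    1    1    1
LCS length = dp[4][4] = 1

1


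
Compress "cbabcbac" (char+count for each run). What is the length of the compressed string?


Input: cbabcbac
Runs:
  'c' x 1 => "c1"
  'b' x 1 => "b1"
  'a' x 1 => "a1"
  'b' x 1 => "b1"
  'c' x 1 => "c1"
  'b' x 1 => "b1"
  'a' x 1 => "a1"
  'c' x 1 => "c1"
Compressed: "c1b1a1b1c1b1a1c1"
Compressed length: 16

16


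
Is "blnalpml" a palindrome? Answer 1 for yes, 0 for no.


Input: blnalpml
Reversed: lmplanlb
  Compare pos 0 ('b') with pos 7 ('l'): MISMATCH
  Compare pos 1 ('l') with pos 6 ('m'): MISMATCH
  Compare pos 2 ('n') with pos 5 ('p'): MISMATCH
  Compare pos 3 ('a') with pos 4 ('l'): MISMATCH
Result: not a palindrome

0


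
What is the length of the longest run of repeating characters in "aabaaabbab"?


Input: "aabaaabbab"
Scanning for longest run:
  Position 1 ('a'): continues run of 'a', length=2
  Position 2 ('b'): new char, reset run to 1
  Position 3 ('a'): new char, reset run to 1
  Position 4 ('a'): continues run of 'a', length=2
  Position 5 ('a'): continues run of 'a', length=3
  Position 6 ('b'): new char, reset run to 1
  Position 7 ('b'): continues run of 'b', length=2
  Position 8 ('a'): new char, reset run to 1
  Position 9 ('b'): new char, reset run to 1
Longest run: 'a' with length 3

3


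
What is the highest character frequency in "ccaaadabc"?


Input: ccaaadabc
Character counts:
  'a': 4
  'b': 1
  'c': 3
  'd': 1
Maximum frequency: 4

4


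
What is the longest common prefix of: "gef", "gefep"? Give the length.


Words: gef, gefep
  Position 0: all 'g' => match
  Position 1: all 'e' => match
  Position 2: all 'f' => match
LCP = "gef" (length 3)

3


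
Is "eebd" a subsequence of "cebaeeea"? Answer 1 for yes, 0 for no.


Check if "eebd" is a subsequence of "cebaeeea"
Greedy scan:
  Position 0 ('c'): no match needed
  Position 1 ('e'): matches sub[0] = 'e'
  Position 2 ('b'): no match needed
  Position 3 ('a'): no match needed
  Position 4 ('e'): matches sub[1] = 'e'
  Position 5 ('e'): no match needed
  Position 6 ('e'): no match needed
  Position 7 ('a'): no match needed
Only matched 2/4 characters => not a subsequence

0


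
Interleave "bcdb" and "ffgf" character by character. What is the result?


Interleaving "bcdb" and "ffgf":
  Position 0: 'b' from first, 'f' from second => "bf"
  Position 1: 'c' from first, 'f' from second => "cf"
  Position 2: 'd' from first, 'g' from second => "dg"
  Position 3: 'b' from first, 'f' from second => "bf"
Result: bfcfdgbf

bfcfdgbf


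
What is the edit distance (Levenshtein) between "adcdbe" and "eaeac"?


Computing edit distance: "adcdbe" -> "eaeac"
DP table:
           e    a    e    a    c
      0    1    2    3    4    5
  a   1    1    1    2    3    4
  d   2    2    2    2    3    4
  c   3    3    3    3    3    3
  d   4    4    4    4    4    4
  b   5    5    5    5    5    5
  e   6    5    6    5    6    6
Edit distance = dp[6][5] = 6

6


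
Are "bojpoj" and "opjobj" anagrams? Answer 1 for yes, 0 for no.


Strings: "bojpoj", "opjobj"
Sorted first:  bjjoop
Sorted second: bjjoop
Sorted forms match => anagrams

1


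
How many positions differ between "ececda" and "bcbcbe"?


Comparing "ececda" and "bcbcbe" position by position:
  Position 0: 'e' vs 'b' => DIFFER
  Position 1: 'c' vs 'c' => same
  Position 2: 'e' vs 'b' => DIFFER
  Position 3: 'c' vs 'c' => same
  Position 4: 'd' vs 'b' => DIFFER
  Position 5: 'a' vs 'e' => DIFFER
Positions that differ: 4

4


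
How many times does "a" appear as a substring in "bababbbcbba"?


Searching for "a" in "bababbbcbba"
Scanning each position:
  Position 0: "b" => no
  Position 1: "a" => MATCH
  Position 2: "b" => no
  Position 3: "a" => MATCH
  Position 4: "b" => no
  Position 5: "b" => no
  Position 6: "b" => no
  Position 7: "c" => no
  Position 8: "b" => no
  Position 9: "b" => no
  Position 10: "a" => MATCH
Total occurrences: 3

3


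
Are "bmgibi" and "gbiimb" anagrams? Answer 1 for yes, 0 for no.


Strings: "bmgibi", "gbiimb"
Sorted first:  bbgiim
Sorted second: bbgiim
Sorted forms match => anagrams

1


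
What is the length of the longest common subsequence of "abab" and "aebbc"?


LCS of "abab" and "aebbc"
DP table:
           a    e    b    b    c
      0    0    0    0    0    0
  a   0    1    1    1    1    1
  b   0    1    1    2    2    2
  a   0    1    1    2    2    2
  b   0    1    1    2    3    3
LCS length = dp[4][5] = 3

3


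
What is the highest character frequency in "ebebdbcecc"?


Input: ebebdbcecc
Character counts:
  'b': 3
  'c': 3
  'd': 1
  'e': 3
Maximum frequency: 3

3


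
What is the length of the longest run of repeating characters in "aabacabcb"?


Input: "aabacabcb"
Scanning for longest run:
  Position 1 ('a'): continues run of 'a', length=2
  Position 2 ('b'): new char, reset run to 1
  Position 3 ('a'): new char, reset run to 1
  Position 4 ('c'): new char, reset run to 1
  Position 5 ('a'): new char, reset run to 1
  Position 6 ('b'): new char, reset run to 1
  Position 7 ('c'): new char, reset run to 1
  Position 8 ('b'): new char, reset run to 1
Longest run: 'a' with length 2

2


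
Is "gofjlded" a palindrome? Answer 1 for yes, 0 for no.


Input: gofjlded
Reversed: dedljfog
  Compare pos 0 ('g') with pos 7 ('d'): MISMATCH
  Compare pos 1 ('o') with pos 6 ('e'): MISMATCH
  Compare pos 2 ('f') with pos 5 ('d'): MISMATCH
  Compare pos 3 ('j') with pos 4 ('l'): MISMATCH
Result: not a palindrome

0


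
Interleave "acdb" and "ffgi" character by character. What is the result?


Interleaving "acdb" and "ffgi":
  Position 0: 'a' from first, 'f' from second => "af"
  Position 1: 'c' from first, 'f' from second => "cf"
  Position 2: 'd' from first, 'g' from second => "dg"
  Position 3: 'b' from first, 'i' from second => "bi"
Result: afcfdgbi

afcfdgbi


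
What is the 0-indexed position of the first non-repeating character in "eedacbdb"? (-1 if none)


Input: eedacbdb
Character frequencies:
  'a': 1
  'b': 2
  'c': 1
  'd': 2
  'e': 2
Scanning left to right for freq == 1:
  Position 0 ('e'): freq=2, skip
  Position 1 ('e'): freq=2, skip
  Position 2 ('d'): freq=2, skip
  Position 3 ('a'): unique! => answer = 3

3


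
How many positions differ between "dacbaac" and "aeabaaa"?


Comparing "dacbaac" and "aeabaaa" position by position:
  Position 0: 'd' vs 'a' => DIFFER
  Position 1: 'a' vs 'e' => DIFFER
  Position 2: 'c' vs 'a' => DIFFER
  Position 3: 'b' vs 'b' => same
  Position 4: 'a' vs 'a' => same
  Position 5: 'a' vs 'a' => same
  Position 6: 'c' vs 'a' => DIFFER
Positions that differ: 4

4


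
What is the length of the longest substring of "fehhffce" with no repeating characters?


Input: "fehhffce"
Sliding window (track last position of each char):
  Position 0 ('f'): window [0,0] length 1 -- new best
  Position 1 ('e'): window [0,1] length 2 -- new best
  Position 2 ('h'): window [0,2] length 3 -- new best
  Position 3 ('h'): repeat (last at 2), move window start to 3
  Position 3 ('h'): window [3,3] length 1
  Position 4 ('f'): window [3,4] length 2
  Position 5 ('f'): repeat (last at 4), move window start to 5
  Position 5 ('f'): window [5,5] length 1
  Position 6 ('c'): window [5,6] length 2
  Position 7 ('e'): window [5,7] length 3
Longest substring with no repeats: "feh" with length 3

3


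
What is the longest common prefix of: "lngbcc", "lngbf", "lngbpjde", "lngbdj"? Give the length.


Words: lngbcc, lngbf, lngbpjde, lngbdj
  Position 0: all 'l' => match
  Position 1: all 'n' => match
  Position 2: all 'g' => match
  Position 3: all 'b' => match
  Position 4: ('c', 'f', 'p', 'd') => mismatch, stop
LCP = "lngb" (length 4)

4


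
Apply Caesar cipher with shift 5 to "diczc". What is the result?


Caesar cipher: shift "diczc" by 5
  'd' (pos 3) + 5 = pos 8 = 'i'
  'i' (pos 8) + 5 = pos 13 = 'n'
  'c' (pos 2) + 5 = pos 7 = 'h'
  'z' (pos 25) + 5 = pos 4 = 'e'
  'c' (pos 2) + 5 = pos 7 = 'h'
Result: inheh

inheh


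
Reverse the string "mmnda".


Input: mmnda
Reading characters right to left:
  Position 4: 'a'
  Position 3: 'd'
  Position 2: 'n'
  Position 1: 'm'
  Position 0: 'm'
Reversed: adnmm

adnmm


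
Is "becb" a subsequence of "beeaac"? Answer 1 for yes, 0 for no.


Check if "becb" is a subsequence of "beeaac"
Greedy scan:
  Position 0 ('b'): matches sub[0] = 'b'
  Position 1 ('e'): matches sub[1] = 'e'
  Position 2 ('e'): no match needed
  Position 3 ('a'): no match needed
  Position 4 ('a'): no match needed
  Position 5 ('c'): matches sub[2] = 'c'
Only matched 3/4 characters => not a subsequence

0


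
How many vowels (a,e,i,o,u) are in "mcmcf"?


Input: mcmcf
Checking each character:
  'm' at position 0: consonant
  'c' at position 1: consonant
  'm' at position 2: consonant
  'c' at position 3: consonant
  'f' at position 4: consonant
Total vowels: 0

0


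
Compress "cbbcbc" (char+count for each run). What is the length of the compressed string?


Input: cbbcbc
Runs:
  'c' x 1 => "c1"
  'b' x 2 => "b2"
  'c' x 1 => "c1"
  'b' x 1 => "b1"
  'c' x 1 => "c1"
Compressed: "c1b2c1b1c1"
Compressed length: 10

10


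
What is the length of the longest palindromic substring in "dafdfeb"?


Input: "dafdfeb"
Checking substrings for palindromes:
  [2:5] "fdf" (len 3) => palindrome
Longest palindromic substring: "fdf" with length 3

3


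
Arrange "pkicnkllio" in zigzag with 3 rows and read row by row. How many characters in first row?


Zigzag "pkicnkllio" into 3 rows:
Placing characters:
  'p' => row 0
  'k' => row 1
  'i' => row 2
  'c' => row 1
  'n' => row 0
  'k' => row 1
  'l' => row 2
  'l' => row 1
  'i' => row 0
  'o' => row 1
Rows:
  Row 0: "pni"
  Row 1: "kcklo"
  Row 2: "il"
First row length: 3

3


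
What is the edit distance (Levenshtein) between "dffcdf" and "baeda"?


Computing edit distance: "dffcdf" -> "baeda"
DP table:
           b    a    e    d    a
      0    1    2    3    4    5
  d   1    1    2    3    3    4
  f   2    2    2    3    4    4
  f   3    3    3    3    4    5
  c   4    4    4    4    4    5
  d   5    5    5    5    4    5
  f   6    6    6    6    5    5
Edit distance = dp[6][5] = 5

5


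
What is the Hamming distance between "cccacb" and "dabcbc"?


Comparing "cccacb" and "dabcbc" position by position:
  Position 0: 'c' vs 'd' => differ
  Position 1: 'c' vs 'a' => differ
  Position 2: 'c' vs 'b' => differ
  Position 3: 'a' vs 'c' => differ
  Position 4: 'c' vs 'b' => differ
  Position 5: 'b' vs 'c' => differ
Total differences (Hamming distance): 6

6


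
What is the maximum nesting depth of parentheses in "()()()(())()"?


Input: "()()()(())()"
Tracking depth:
  Position 0 '(': depth becomes 1
  Position 1 ')': depth becomes 0
  Position 2 '(': depth becomes 1
  Position 3 ')': depth becomes 0
  Position 4 '(': depth becomes 1
  Position 5 ')': depth becomes 0
  Position 6 '(': depth becomes 1
  Position 7 '(': depth becomes 2
  Position 8 ')': depth becomes 1
  Position 9 ')': depth becomes 0
  Position 10 '(': depth becomes 1
  Position 11 ')': depth becomes 0
Maximum depth reached: 2

2


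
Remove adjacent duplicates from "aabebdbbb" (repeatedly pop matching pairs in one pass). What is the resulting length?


Input: aabebdbbb
Stack-based adjacent duplicate removal:
  Read 'a': push. Stack: a
  Read 'a': matches stack top 'a' => pop. Stack: (empty)
  Read 'b': push. Stack: b
  Read 'e': push. Stack: be
  Read 'b': push. Stack: beb
  Read 'd': push. Stack: bebd
  Read 'b': push. Stack: bebdb
  Read 'b': matches stack top 'b' => pop. Stack: bebd
  Read 'b': push. Stack: bebdb
Final stack: "bebdb" (length 5)

5


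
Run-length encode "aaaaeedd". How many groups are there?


Input: aaaaeedd
Scanning for consecutive runs:
  Group 1: 'a' x 4 (positions 0-3)
  Group 2: 'e' x 2 (positions 4-5)
  Group 3: 'd' x 2 (positions 6-7)
Total groups: 3

3


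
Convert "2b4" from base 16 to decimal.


Input: "2b4" in base 16
Positional expansion:
  Digit '2' (value 2) x 16^2 = 512
  Digit 'b' (value 11) x 16^1 = 176
  Digit '4' (value 4) x 16^0 = 4
Sum = 692

692


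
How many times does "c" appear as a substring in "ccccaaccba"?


Searching for "c" in "ccccaaccba"
Scanning each position:
  Position 0: "c" => MATCH
  Position 1: "c" => MATCH
  Position 2: "c" => MATCH
  Position 3: "c" => MATCH
  Position 4: "a" => no
  Position 5: "a" => no
  Position 6: "c" => MATCH
  Position 7: "c" => MATCH
  Position 8: "b" => no
  Position 9: "a" => no
Total occurrences: 6

6


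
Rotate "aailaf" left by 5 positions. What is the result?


Input: "aailaf", rotate left by 5
First 5 characters: "aaila"
Remaining characters: "f"
Concatenate remaining + first: "f" + "aaila" = "faaila"

faaila


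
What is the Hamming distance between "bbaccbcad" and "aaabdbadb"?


Comparing "bbaccbcad" and "aaabdbadb" position by position:
  Position 0: 'b' vs 'a' => differ
  Position 1: 'b' vs 'a' => differ
  Position 2: 'a' vs 'a' => same
  Position 3: 'c' vs 'b' => differ
  Position 4: 'c' vs 'd' => differ
  Position 5: 'b' vs 'b' => same
  Position 6: 'c' vs 'a' => differ
  Position 7: 'a' vs 'd' => differ
  Position 8: 'd' vs 'b' => differ
Total differences (Hamming distance): 7

7


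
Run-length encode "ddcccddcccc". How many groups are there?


Input: ddcccddcccc
Scanning for consecutive runs:
  Group 1: 'd' x 2 (positions 0-1)
  Group 2: 'c' x 3 (positions 2-4)
  Group 3: 'd' x 2 (positions 5-6)
  Group 4: 'c' x 4 (positions 7-10)
Total groups: 4

4


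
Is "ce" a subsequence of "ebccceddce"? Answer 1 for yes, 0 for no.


Check if "ce" is a subsequence of "ebccceddce"
Greedy scan:
  Position 0 ('e'): no match needed
  Position 1 ('b'): no match needed
  Position 2 ('c'): matches sub[0] = 'c'
  Position 3 ('c'): no match needed
  Position 4 ('c'): no match needed
  Position 5 ('e'): matches sub[1] = 'e'
  Position 6 ('d'): no match needed
  Position 7 ('d'): no match needed
  Position 8 ('c'): no match needed
  Position 9 ('e'): no match needed
All 2 characters matched => is a subsequence

1


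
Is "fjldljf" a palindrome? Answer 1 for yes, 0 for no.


Input: fjldljf
Reversed: fjldljf
  Compare pos 0 ('f') with pos 6 ('f'): match
  Compare pos 1 ('j') with pos 5 ('j'): match
  Compare pos 2 ('l') with pos 4 ('l'): match
Result: palindrome

1


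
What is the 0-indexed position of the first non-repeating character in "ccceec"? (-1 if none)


Input: ccceec
Character frequencies:
  'c': 4
  'e': 2
Scanning left to right for freq == 1:
  Position 0 ('c'): freq=4, skip
  Position 1 ('c'): freq=4, skip
  Position 2 ('c'): freq=4, skip
  Position 3 ('e'): freq=2, skip
  Position 4 ('e'): freq=2, skip
  Position 5 ('c'): freq=4, skip
  No unique character found => answer = -1

-1


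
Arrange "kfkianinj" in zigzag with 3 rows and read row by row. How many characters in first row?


Zigzag "kfkianinj" into 3 rows:
Placing characters:
  'k' => row 0
  'f' => row 1
  'k' => row 2
  'i' => row 1
  'a' => row 0
  'n' => row 1
  'i' => row 2
  'n' => row 1
  'j' => row 0
Rows:
  Row 0: "kaj"
  Row 1: "finn"
  Row 2: "ki"
First row length: 3

3


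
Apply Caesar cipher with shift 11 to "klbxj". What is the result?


Caesar cipher: shift "klbxj" by 11
  'k' (pos 10) + 11 = pos 21 = 'v'
  'l' (pos 11) + 11 = pos 22 = 'w'
  'b' (pos 1) + 11 = pos 12 = 'm'
  'x' (pos 23) + 11 = pos 8 = 'i'
  'j' (pos 9) + 11 = pos 20 = 'u'
Result: vwmiu

vwmiu


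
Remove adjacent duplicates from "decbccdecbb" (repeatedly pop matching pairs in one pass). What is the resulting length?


Input: decbccdecbb
Stack-based adjacent duplicate removal:
  Read 'd': push. Stack: d
  Read 'e': push. Stack: de
  Read 'c': push. Stack: dec
  Read 'b': push. Stack: decb
  Read 'c': push. Stack: decbc
  Read 'c': matches stack top 'c' => pop. Stack: decb
  Read 'd': push. Stack: decbd
  Read 'e': push. Stack: decbde
  Read 'c': push. Stack: decbdec
  Read 'b': push. Stack: decbdecb
  Read 'b': matches stack top 'b' => pop. Stack: decbdec
Final stack: "decbdec" (length 7)

7


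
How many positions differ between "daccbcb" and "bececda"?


Comparing "daccbcb" and "bececda" position by position:
  Position 0: 'd' vs 'b' => DIFFER
  Position 1: 'a' vs 'e' => DIFFER
  Position 2: 'c' vs 'c' => same
  Position 3: 'c' vs 'e' => DIFFER
  Position 4: 'b' vs 'c' => DIFFER
  Position 5: 'c' vs 'd' => DIFFER
  Position 6: 'b' vs 'a' => DIFFER
Positions that differ: 6

6


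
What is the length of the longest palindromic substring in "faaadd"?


Input: "faaadd"
Checking substrings for palindromes:
  [1:4] "aaa" (len 3) => palindrome
  [1:3] "aa" (len 2) => palindrome
  [2:4] "aa" (len 2) => palindrome
  [4:6] "dd" (len 2) => palindrome
Longest palindromic substring: "aaa" with length 3

3


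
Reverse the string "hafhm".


Input: hafhm
Reading characters right to left:
  Position 4: 'm'
  Position 3: 'h'
  Position 2: 'f'
  Position 1: 'a'
  Position 0: 'h'
Reversed: mhfah

mhfah


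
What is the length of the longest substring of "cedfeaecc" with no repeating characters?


Input: "cedfeaecc"
Sliding window (track last position of each char):
  Position 0 ('c'): window [0,0] length 1 -- new best
  Position 1 ('e'): window [0,1] length 2 -- new best
  Position 2 ('d'): window [0,2] length 3 -- new best
  Position 3 ('f'): window [0,3] length 4 -- new best
  Position 4 ('e'): repeat (last at 1), move window start to 2
  Position 4 ('e'): window [2,4] length 3
  Position 5 ('a'): window [2,5] length 4
  Position 6 ('e'): repeat (last at 4), move window start to 5
  Position 6 ('e'): window [5,6] length 2
  Position 7 ('c'): window [5,7] length 3
  Position 8 ('c'): repeat (last at 7), move window start to 8
  Position 8 ('c'): window [8,8] length 1
Longest substring with no repeats: "cedf" with length 4

4


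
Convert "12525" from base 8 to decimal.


Input: "12525" in base 8
Positional expansion:
  Digit '1' (value 1) x 8^4 = 4096
  Digit '2' (value 2) x 8^3 = 1024
  Digit '5' (value 5) x 8^2 = 320
  Digit '2' (value 2) x 8^1 = 16
  Digit '5' (value 5) x 8^0 = 5
Sum = 5461

5461


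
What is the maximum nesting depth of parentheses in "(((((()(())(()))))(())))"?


Input: "(((((()(())(()))))(())))"
Tracking depth:
  Position 0 '(': depth becomes 1
  Position 1 '(': depth becomes 2
  Position 2 '(': depth becomes 3
  Position 3 '(': depth becomes 4
  Position 4 '(': depth becomes 5
  Position 5 '(': depth becomes 6
  Position 6 ')': depth becomes 5
  Position 7 '(': depth becomes 6
  Position 8 '(': depth becomes 7
  Position 9 ')': depth becomes 6
  Position 10 ')': depth becomes 5
  Position 11 '(': depth becomes 6
  Position 12 '(': depth becomes 7
  Position 13 ')': depth becomes 6
  Position 14 ')': depth becomes 5
  Position 15 ')': depth becomes 4
  Position 16 ')': depth becomes 3
  Position 17 ')': depth becomes 2
  Position 18 '(': depth becomes 3
  Position 19 '(': depth becomes 4
  Position 20 ')': depth becomes 3
  Position 21 ')': depth becomes 2
  Position 22 ')': depth becomes 1
  Position 23 ')': depth becomes 0
Maximum depth reached: 7

7


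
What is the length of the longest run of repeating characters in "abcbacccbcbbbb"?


Input: "abcbacccbcbbbb"
Scanning for longest run:
  Position 1 ('b'): new char, reset run to 1
  Position 2 ('c'): new char, reset run to 1
  Position 3 ('b'): new char, reset run to 1
  Position 4 ('a'): new char, reset run to 1
  Position 5 ('c'): new char, reset run to 1
  Position 6 ('c'): continues run of 'c', length=2
  Position 7 ('c'): continues run of 'c', length=3
  Position 8 ('b'): new char, reset run to 1
  Position 9 ('c'): new char, reset run to 1
  Position 10 ('b'): new char, reset run to 1
  Position 11 ('b'): continues run of 'b', length=2
  Position 12 ('b'): continues run of 'b', length=3
  Position 13 ('b'): continues run of 'b', length=4
Longest run: 'b' with length 4

4


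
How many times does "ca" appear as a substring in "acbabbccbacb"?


Searching for "ca" in "acbabbccbacb"
Scanning each position:
  Position 0: "ac" => no
  Position 1: "cb" => no
  Position 2: "ba" => no
  Position 3: "ab" => no
  Position 4: "bb" => no
  Position 5: "bc" => no
  Position 6: "cc" => no
  Position 7: "cb" => no
  Position 8: "ba" => no
  Position 9: "ac" => no
  Position 10: "cb" => no
Total occurrences: 0

0


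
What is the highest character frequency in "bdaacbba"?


Input: bdaacbba
Character counts:
  'a': 3
  'b': 3
  'c': 1
  'd': 1
Maximum frequency: 3

3


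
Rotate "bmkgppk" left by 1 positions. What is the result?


Input: "bmkgppk", rotate left by 1
First 1 characters: "b"
Remaining characters: "mkgppk"
Concatenate remaining + first: "mkgppk" + "b" = "mkgppkb"

mkgppkb


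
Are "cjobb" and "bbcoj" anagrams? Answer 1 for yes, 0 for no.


Strings: "cjobb", "bbcoj"
Sorted first:  bbcjo
Sorted second: bbcjo
Sorted forms match => anagrams

1


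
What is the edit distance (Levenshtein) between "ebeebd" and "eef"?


Computing edit distance: "ebeebd" -> "eef"
DP table:
           e    e    f
      0    1    2    3
  e   1    0    1    2
  b   2    1    1    2
  e   3    2    1    2
  e   4    3    2    2
  b   5    4    3    3
  d   6    5    4    4
Edit distance = dp[6][3] = 4

4


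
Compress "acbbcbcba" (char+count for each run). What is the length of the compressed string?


Input: acbbcbcba
Runs:
  'a' x 1 => "a1"
  'c' x 1 => "c1"
  'b' x 2 => "b2"
  'c' x 1 => "c1"
  'b' x 1 => "b1"
  'c' x 1 => "c1"
  'b' x 1 => "b1"
  'a' x 1 => "a1"
Compressed: "a1c1b2c1b1c1b1a1"
Compressed length: 16

16


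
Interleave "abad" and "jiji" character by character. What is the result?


Interleaving "abad" and "jiji":
  Position 0: 'a' from first, 'j' from second => "aj"
  Position 1: 'b' from first, 'i' from second => "bi"
  Position 2: 'a' from first, 'j' from second => "aj"
  Position 3: 'd' from first, 'i' from second => "di"
Result: ajbiajdi

ajbiajdi


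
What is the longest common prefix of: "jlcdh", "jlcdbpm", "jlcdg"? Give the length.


Words: jlcdh, jlcdbpm, jlcdg
  Position 0: all 'j' => match
  Position 1: all 'l' => match
  Position 2: all 'c' => match
  Position 3: all 'd' => match
  Position 4: ('h', 'b', 'g') => mismatch, stop
LCP = "jlcd" (length 4)

4


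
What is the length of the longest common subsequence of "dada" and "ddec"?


LCS of "dada" and "ddec"
DP table:
           d    d    e    c
      0    0    0    0    0
  d   0    1    1    1    1
  a   0    1    1    1    1
  d   0    1    2    2    2
  a   0    1    2    2    2
LCS length = dp[4][4] = 2

2


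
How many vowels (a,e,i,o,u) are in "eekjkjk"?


Input: eekjkjk
Checking each character:
  'e' at position 0: vowel (running total: 1)
  'e' at position 1: vowel (running total: 2)
  'k' at position 2: consonant
  'j' at position 3: consonant
  'k' at position 4: consonant
  'j' at position 5: consonant
  'k' at position 6: consonant
Total vowels: 2

2


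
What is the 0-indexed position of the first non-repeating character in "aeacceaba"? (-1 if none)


Input: aeacceaba
Character frequencies:
  'a': 4
  'b': 1
  'c': 2
  'e': 2
Scanning left to right for freq == 1:
  Position 0 ('a'): freq=4, skip
  Position 1 ('e'): freq=2, skip
  Position 2 ('a'): freq=4, skip
  Position 3 ('c'): freq=2, skip
  Position 4 ('c'): freq=2, skip
  Position 5 ('e'): freq=2, skip
  Position 6 ('a'): freq=4, skip
  Position 7 ('b'): unique! => answer = 7

7


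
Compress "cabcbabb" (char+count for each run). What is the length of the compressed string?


Input: cabcbabb
Runs:
  'c' x 1 => "c1"
  'a' x 1 => "a1"
  'b' x 1 => "b1"
  'c' x 1 => "c1"
  'b' x 1 => "b1"
  'a' x 1 => "a1"
  'b' x 2 => "b2"
Compressed: "c1a1b1c1b1a1b2"
Compressed length: 14

14


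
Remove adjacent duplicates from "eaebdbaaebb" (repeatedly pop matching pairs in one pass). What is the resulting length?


Input: eaebdbaaebb
Stack-based adjacent duplicate removal:
  Read 'e': push. Stack: e
  Read 'a': push. Stack: ea
  Read 'e': push. Stack: eae
  Read 'b': push. Stack: eaeb
  Read 'd': push. Stack: eaebd
  Read 'b': push. Stack: eaebdb
  Read 'a': push. Stack: eaebdba
  Read 'a': matches stack top 'a' => pop. Stack: eaebdb
  Read 'e': push. Stack: eaebdbe
  Read 'b': push. Stack: eaebdbeb
  Read 'b': matches stack top 'b' => pop. Stack: eaebdbe
Final stack: "eaebdbe" (length 7)

7


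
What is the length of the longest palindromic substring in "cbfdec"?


Input: "cbfdec"
Checking substrings for palindromes:
  No multi-char palindromic substrings found
Longest palindromic substring: "c" with length 1

1


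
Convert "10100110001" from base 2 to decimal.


Input: "10100110001" in base 2
Positional expansion:
  Digit '1' (value 1) x 2^10 = 1024
  Digit '0' (value 0) x 2^9 = 0
  Digit '1' (value 1) x 2^8 = 256
  Digit '0' (value 0) x 2^7 = 0
  Digit '0' (value 0) x 2^6 = 0
  Digit '1' (value 1) x 2^5 = 32
  Digit '1' (value 1) x 2^4 = 16
  Digit '0' (value 0) x 2^3 = 0
  Digit '0' (value 0) x 2^2 = 0
  Digit '0' (value 0) x 2^1 = 0
  Digit '1' (value 1) x 2^0 = 1
Sum = 1329

1329


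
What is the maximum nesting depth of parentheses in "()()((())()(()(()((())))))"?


Input: "()()((())()(()(()((())))))"
Tracking depth:
  Position 0 '(': depth becomes 1
  Position 1 ')': depth becomes 0
  Position 2 '(': depth becomes 1
  Position 3 ')': depth becomes 0
  Position 4 '(': depth becomes 1
  Position 5 '(': depth becomes 2
  Position 6 '(': depth becomes 3
  Position 7 ')': depth becomes 2
  Position 8 ')': depth becomes 1
  Position 9 '(': depth becomes 2
  Position 10 ')': depth becomes 1
  Position 11 '(': depth becomes 2
  Position 12 '(': depth becomes 3
  Position 13 ')': depth becomes 2
  Position 14 '(': depth becomes 3
  Position 15 '(': depth becomes 4
  Position 16 ')': depth becomes 3
  Position 17 '(': depth becomes 4
  Position 18 '(': depth becomes 5
  Position 19 '(': depth becomes 6
  Position 20 ')': depth becomes 5
  Position 21 ')': depth becomes 4
  Position 22 ')': depth becomes 3
  Position 23 ')': depth becomes 2
  Position 24 ')': depth becomes 1
  Position 25 ')': depth becomes 0
Maximum depth reached: 6

6


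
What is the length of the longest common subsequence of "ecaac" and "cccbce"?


LCS of "ecaac" and "cccbce"
DP table:
           c    c    c    b    c    e
      0    0    0    0    0    0    0
  e   0    0    0    0    0    0    1
  c   0    1    1    1    1    1    1
  a   0    1    1    1    1    1    1
  a   0    1    1    1    1    1    1
  c   0    1    2    2    2    2    2
LCS length = dp[5][6] = 2

2


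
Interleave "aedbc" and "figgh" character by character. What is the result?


Interleaving "aedbc" and "figgh":
  Position 0: 'a' from first, 'f' from second => "af"
  Position 1: 'e' from first, 'i' from second => "ei"
  Position 2: 'd' from first, 'g' from second => "dg"
  Position 3: 'b' from first, 'g' from second => "bg"
  Position 4: 'c' from first, 'h' from second => "ch"
Result: afeidgbgch

afeidgbgch


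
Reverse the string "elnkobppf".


Input: elnkobppf
Reading characters right to left:
  Position 8: 'f'
  Position 7: 'p'
  Position 6: 'p'
  Position 5: 'b'
  Position 4: 'o'
  Position 3: 'k'
  Position 2: 'n'
  Position 1: 'l'
  Position 0: 'e'
Reversed: fppboknle

fppboknle


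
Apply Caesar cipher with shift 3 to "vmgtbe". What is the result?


Caesar cipher: shift "vmgtbe" by 3
  'v' (pos 21) + 3 = pos 24 = 'y'
  'm' (pos 12) + 3 = pos 15 = 'p'
  'g' (pos 6) + 3 = pos 9 = 'j'
  't' (pos 19) + 3 = pos 22 = 'w'
  'b' (pos 1) + 3 = pos 4 = 'e'
  'e' (pos 4) + 3 = pos 7 = 'h'
Result: ypjweh

ypjweh


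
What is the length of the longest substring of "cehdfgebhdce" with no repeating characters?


Input: "cehdfgebhdce"
Sliding window (track last position of each char):
  Position 0 ('c'): window [0,0] length 1 -- new best
  Position 1 ('e'): window [0,1] length 2 -- new best
  Position 2 ('h'): window [0,2] length 3 -- new best
  Position 3 ('d'): window [0,3] length 4 -- new best
  Position 4 ('f'): window [0,4] length 5 -- new best
  Position 5 ('g'): window [0,5] length 6 -- new best
  Position 6 ('e'): repeat (last at 1), move window start to 2
  Position 6 ('e'): window [2,6] length 5
  Position 7 ('b'): window [2,7] length 6
  Position 8 ('h'): repeat (last at 2), move window start to 3
  Position 8 ('h'): window [3,8] length 6
  Position 9 ('d'): repeat (last at 3), move window start to 4
  Position 9 ('d'): window [4,9] length 6
  Position 10 ('c'): window [4,10] length 7 -- new best
  Position 11 ('e'): repeat (last at 6), move window start to 7
  Position 11 ('e'): window [7,11] length 5
Longest substring with no repeats: "fgebhdc" with length 7

7
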